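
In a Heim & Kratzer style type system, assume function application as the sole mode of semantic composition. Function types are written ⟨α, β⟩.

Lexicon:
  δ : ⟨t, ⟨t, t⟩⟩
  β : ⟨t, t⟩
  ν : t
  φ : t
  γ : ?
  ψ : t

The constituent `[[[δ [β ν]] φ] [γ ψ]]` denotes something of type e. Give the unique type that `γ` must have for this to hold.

⟨t, ⟨t, e⟩⟩

[[[δ [β ν]] φ] [γ ψ]] is required to be e. [[δ [β ν]] φ] : t cannot yield e as functor, so [γ ψ] : ⟨t, e⟩.
[γ ψ] is required to be ⟨t, e⟩. ψ : t cannot yield ⟨t, e⟩ as functor, so γ : ⟨t, ⟨t, e⟩⟩.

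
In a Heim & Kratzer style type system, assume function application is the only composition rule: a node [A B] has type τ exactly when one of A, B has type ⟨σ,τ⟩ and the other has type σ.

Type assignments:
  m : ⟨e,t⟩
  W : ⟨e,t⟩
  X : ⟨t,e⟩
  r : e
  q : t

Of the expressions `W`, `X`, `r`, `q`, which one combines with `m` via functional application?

r

W : ⟨e,t⟩ — neither side's domain matches the other.
X : ⟨t,e⟩ — neither side's domain matches the other.
r — combines: m : ⟨e,t⟩ takes r : e as argument, giving t.
q : t — neither side's domain matches the other.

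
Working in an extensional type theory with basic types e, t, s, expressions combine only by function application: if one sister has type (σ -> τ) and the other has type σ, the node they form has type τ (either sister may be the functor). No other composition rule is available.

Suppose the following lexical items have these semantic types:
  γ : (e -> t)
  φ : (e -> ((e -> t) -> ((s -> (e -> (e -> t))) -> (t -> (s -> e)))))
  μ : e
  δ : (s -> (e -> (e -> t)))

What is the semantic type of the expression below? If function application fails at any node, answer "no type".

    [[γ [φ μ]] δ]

(t -> (s -> e))

[φ μ]: φ is (e -> ((e -> t) -> ((s -> (e -> (e -> t))) -> (t -> (s -> e))))), μ is e; result ((e -> t) -> ((s -> (e -> (e -> t))) -> (t -> (s -> e)))).
[γ [φ μ]]: [φ μ] is ((e -> t) -> ((s -> (e -> (e -> t))) -> (t -> (s -> e)))), γ is (e -> t); result ((s -> (e -> (e -> t))) -> (t -> (s -> e))).
[[γ [φ μ]] δ]: [γ [φ μ]] is ((s -> (e -> (e -> t))) -> (t -> (s -> e))), δ is (s -> (e -> (e -> t))); result (t -> (s -> e)).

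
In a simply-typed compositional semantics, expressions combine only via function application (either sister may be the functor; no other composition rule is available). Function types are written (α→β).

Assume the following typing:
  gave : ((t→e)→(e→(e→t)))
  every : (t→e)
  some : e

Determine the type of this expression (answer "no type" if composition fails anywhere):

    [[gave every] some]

(e→t)

[gave every]: functor gave : ((t→e)→(e→(e→t))), argument every : (t→e); result (e→(e→t)).
[[gave every] some]: functor [gave every] : (e→(e→t)), argument some : e; result (e→t).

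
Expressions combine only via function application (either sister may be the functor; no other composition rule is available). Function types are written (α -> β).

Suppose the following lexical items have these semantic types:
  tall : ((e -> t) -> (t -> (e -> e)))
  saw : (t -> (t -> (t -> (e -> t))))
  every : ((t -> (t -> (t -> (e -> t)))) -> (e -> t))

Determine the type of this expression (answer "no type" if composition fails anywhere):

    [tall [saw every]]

(t -> (e -> e))

[saw every]: functor every : ((t -> (t -> (t -> (e -> t)))) -> (e -> t)), argument saw : (t -> (t -> (t -> (e -> t)))); result (e -> t).
[tall [saw every]]: functor tall : ((e -> t) -> (t -> (e -> e))), argument [saw every] : (e -> t); result (t -> (e -> e)).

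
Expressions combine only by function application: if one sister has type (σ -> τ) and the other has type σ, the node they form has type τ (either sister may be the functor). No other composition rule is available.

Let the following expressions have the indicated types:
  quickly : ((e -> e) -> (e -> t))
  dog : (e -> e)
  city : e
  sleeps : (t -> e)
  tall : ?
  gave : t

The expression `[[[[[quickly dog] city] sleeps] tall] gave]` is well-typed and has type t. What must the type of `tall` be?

(e -> (t -> t))

For [[[[[quickly dog] city] sleeps] tall] gave] to have type t with gave of type t, [[[[quickly dog] city] sleeps] tall] must be the function: [[[[quickly dog] city] sleeps] tall] : (t -> t).
For [[[[quickly dog] city] sleeps] tall] to have type (t -> t) with [[[quickly dog] city] sleeps] of type e, tall must be the function: tall : (e -> (t -> t)).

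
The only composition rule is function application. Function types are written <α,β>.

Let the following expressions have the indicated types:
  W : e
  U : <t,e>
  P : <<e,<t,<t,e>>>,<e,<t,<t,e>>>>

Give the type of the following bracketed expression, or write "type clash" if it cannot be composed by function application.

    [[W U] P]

type clash

[W U]: e and <t,e> cannot combine by function application — type clash.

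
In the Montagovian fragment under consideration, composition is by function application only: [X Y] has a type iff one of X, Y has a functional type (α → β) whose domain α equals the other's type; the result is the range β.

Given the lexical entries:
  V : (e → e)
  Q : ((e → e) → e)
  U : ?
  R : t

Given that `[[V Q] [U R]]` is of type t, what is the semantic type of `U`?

(t → (e → t))

At [[V Q] [U R]] (required: t): [V Q] is e, which is not a function with range t; hence [U R] is the functor — type (e → t).
At [U R] (required: (e → t)): R is t, which is not a function with range (e → t); hence U is the functor — type (t → (e → t)).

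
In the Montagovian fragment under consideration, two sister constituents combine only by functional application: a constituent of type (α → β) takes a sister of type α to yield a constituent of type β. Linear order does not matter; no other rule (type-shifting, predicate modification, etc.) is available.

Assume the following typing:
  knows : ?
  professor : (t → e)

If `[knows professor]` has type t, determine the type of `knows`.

((t → e) → t)

For [knows professor] to have type t with professor of type (t → e), knows must be the function: knows : ((t → e) → t).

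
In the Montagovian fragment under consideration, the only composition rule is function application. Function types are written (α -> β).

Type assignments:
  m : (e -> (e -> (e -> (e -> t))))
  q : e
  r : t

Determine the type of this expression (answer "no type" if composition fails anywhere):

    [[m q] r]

no type

[m q]: m is (e -> (e -> (e -> (e -> t)))), q is e; result (e -> (e -> (e -> t))).
[[m q] r]: (e -> (e -> (e -> t))) with t — neither is a function whose domain matches the other; composition fails here.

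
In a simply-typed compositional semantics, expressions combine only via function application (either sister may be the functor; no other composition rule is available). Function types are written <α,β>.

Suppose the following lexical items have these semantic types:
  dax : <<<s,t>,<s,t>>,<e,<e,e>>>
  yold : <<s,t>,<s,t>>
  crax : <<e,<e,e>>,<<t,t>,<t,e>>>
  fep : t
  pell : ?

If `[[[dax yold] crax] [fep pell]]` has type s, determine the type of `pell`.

[[[dax yold] crax] [fep pell]] must have type s. The sister [[dax yold] crax] has type <<t,t>,<t,e>>; that is not a function onto s, so [fep pell] must be the functor, of type <<<t,t>,<t,e>>,s>.
[fep pell] must have type <<<t,t>,<t,e>>,s>. The sister fep has type t; that is not a function onto <<<t,t>,<t,e>>,s>, so pell must be the functor, of type <t,<<<t,t>,<t,e>>,s>>.

<t,<<<t,t>,<t,e>>,s>>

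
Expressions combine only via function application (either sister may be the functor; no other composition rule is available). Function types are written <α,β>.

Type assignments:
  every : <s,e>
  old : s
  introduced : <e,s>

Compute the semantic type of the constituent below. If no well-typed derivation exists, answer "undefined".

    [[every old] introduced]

[every old]: functor every : <s,e>, argument old : s; result e.
[[every old] introduced]: functor introduced : <e,s>, argument [every old] : e; result s.

s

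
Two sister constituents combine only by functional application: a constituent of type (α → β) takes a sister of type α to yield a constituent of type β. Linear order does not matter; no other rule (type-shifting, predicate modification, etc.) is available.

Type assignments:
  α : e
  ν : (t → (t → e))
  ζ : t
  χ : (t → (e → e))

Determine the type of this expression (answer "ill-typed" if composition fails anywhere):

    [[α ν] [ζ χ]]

[α ν]: e with (t → (t → e)) — neither is a function whose domain matches the other; composition fails here.

ill-typed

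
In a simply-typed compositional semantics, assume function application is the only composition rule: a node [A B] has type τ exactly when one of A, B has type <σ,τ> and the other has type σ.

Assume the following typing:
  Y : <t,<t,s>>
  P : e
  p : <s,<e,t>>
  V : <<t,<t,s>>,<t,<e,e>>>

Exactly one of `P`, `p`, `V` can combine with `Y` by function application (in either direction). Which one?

V

P : e — Y needs t; P needs nothing (atomic); neither fits.
p : <s,<e,t>> — Y needs t; p needs s; neither fits.
V — combines: V : <<t,<t,s>>,<t,<e,e>>> takes Y : <t,<t,s>> as argument, giving <t,<e,e>>.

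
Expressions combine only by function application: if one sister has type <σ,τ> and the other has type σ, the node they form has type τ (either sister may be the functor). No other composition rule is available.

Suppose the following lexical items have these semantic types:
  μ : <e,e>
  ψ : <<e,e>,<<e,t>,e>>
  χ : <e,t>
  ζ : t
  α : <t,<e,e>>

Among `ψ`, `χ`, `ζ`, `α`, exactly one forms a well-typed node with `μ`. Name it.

ψ

ψ — combines: ψ : <<e,e>,<<e,t>,e>> takes μ : <e,e> as argument, giving <<e,t>,e>.
χ : <e,t> — does not combine with μ.
ζ : t — does not combine with μ.
α : <t,<e,e>> — does not combine with μ.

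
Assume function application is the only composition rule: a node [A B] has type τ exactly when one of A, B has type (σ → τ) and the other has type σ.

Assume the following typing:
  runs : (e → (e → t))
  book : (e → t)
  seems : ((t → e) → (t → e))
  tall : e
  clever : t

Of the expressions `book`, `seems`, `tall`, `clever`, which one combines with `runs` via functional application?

tall

book : (e → t) — runs needs e; book needs e; neither fits.
seems : ((t → e) → (t → e)) — runs needs e; seems needs (t → e); neither fits.
tall — combines: runs : (e → (e → t)) takes tall : e as argument, giving (e → t).
clever : t — runs needs e; clever needs nothing (atomic); neither fits.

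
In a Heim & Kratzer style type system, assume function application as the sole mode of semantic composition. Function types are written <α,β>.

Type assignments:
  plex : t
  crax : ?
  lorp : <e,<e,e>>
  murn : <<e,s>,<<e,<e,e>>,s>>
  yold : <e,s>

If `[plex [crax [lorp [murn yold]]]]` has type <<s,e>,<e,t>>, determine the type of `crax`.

<s,<t,<<s,e>,<e,t>>>>

For [plex [crax [lorp [murn yold]]]] to have type <<s,e>,<e,t>> with plex of type t, [crax [lorp [murn yold]]] must be the function: [crax [lorp [murn yold]]] : <t,<<s,e>,<e,t>>>.
For [crax [lorp [murn yold]]] to have type <t,<<s,e>,<e,t>>> with [lorp [murn yold]] of type s, crax must be the function: crax : <s,<t,<<s,e>,<e,t>>>>.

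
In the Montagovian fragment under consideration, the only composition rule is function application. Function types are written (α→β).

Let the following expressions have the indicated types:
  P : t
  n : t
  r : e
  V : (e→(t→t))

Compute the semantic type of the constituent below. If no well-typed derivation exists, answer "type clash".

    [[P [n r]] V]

type clash

At [n r]: neither t nor e can take the other as argument; the node is ill-typed.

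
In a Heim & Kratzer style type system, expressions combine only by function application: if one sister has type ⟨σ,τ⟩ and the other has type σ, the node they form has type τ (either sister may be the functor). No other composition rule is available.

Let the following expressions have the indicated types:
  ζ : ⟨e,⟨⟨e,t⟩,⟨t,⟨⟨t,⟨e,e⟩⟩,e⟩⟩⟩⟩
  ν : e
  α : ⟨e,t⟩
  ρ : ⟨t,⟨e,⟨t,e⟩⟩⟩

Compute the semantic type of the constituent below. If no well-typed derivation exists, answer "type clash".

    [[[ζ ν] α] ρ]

[ζ ν]: ζ is ⟨e,⟨⟨e,t⟩,⟨t,⟨⟨t,⟨e,e⟩⟩,e⟩⟩⟩⟩, ν is e; result ⟨⟨e,t⟩,⟨t,⟨⟨t,⟨e,e⟩⟩,e⟩⟩⟩.
[[ζ ν] α]: [ζ ν] is ⟨⟨e,t⟩,⟨t,⟨⟨t,⟨e,e⟩⟩,e⟩⟩⟩, α is ⟨e,t⟩; result ⟨t,⟨⟨t,⟨e,e⟩⟩,e⟩⟩.
At [[[ζ ν] α] ρ]: neither ⟨t,⟨⟨t,⟨e,e⟩⟩,e⟩⟩ nor ⟨t,⟨e,⟨t,e⟩⟩⟩ can take the other as argument; the node is ill-typed.

type clash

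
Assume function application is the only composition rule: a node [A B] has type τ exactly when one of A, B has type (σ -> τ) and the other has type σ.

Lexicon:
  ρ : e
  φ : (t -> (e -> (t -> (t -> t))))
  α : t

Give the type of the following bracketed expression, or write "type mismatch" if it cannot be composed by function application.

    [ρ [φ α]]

(t -> (t -> t))

[φ α]: functor φ : (t -> (e -> (t -> (t -> t)))), argument α : t; result (e -> (t -> (t -> t))).
[ρ [φ α]]: functor [φ α] : (e -> (t -> (t -> t))), argument ρ : e; result (t -> (t -> t)).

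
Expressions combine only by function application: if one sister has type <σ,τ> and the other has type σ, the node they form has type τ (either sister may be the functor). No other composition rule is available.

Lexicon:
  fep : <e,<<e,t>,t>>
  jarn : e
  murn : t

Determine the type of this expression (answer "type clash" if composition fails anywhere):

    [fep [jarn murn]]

type clash

At [jarn murn]: neither e nor t can take the other as argument; the node is ill-typed.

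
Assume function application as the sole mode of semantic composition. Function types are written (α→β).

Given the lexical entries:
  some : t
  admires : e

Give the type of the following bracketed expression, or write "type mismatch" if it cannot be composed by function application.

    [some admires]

type mismatch

At [some admires]: neither t nor e can take the other as argument; the node is ill-typed.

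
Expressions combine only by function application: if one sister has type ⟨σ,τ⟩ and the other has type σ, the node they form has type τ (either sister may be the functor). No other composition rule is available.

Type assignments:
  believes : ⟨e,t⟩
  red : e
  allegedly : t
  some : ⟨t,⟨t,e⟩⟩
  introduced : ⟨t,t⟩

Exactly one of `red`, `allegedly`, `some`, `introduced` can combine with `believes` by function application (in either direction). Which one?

red

red — combines: believes : ⟨e,t⟩ takes red : e as argument, giving t.
allegedly : t — neither side's domain matches the other.
some : ⟨t,⟨t,e⟩⟩ — neither side's domain matches the other.
introduced : ⟨t,t⟩ — neither side's domain matches the other.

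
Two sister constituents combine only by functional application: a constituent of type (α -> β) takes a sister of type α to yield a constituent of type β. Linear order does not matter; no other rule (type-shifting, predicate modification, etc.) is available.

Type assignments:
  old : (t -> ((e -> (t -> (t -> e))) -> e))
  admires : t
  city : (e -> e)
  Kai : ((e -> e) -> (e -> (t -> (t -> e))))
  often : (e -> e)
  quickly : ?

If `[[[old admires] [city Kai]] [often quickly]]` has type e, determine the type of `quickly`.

For [[[old admires] [city Kai]] [often quickly]] to have type e with [[old admires] [city Kai]] of type e, [often quickly] must be the function: [often quickly] : (e -> e).
For [often quickly] to have type (e -> e) with often of type (e -> e), quickly must be the function: quickly : ((e -> e) -> (e -> e)).

((e -> e) -> (e -> e))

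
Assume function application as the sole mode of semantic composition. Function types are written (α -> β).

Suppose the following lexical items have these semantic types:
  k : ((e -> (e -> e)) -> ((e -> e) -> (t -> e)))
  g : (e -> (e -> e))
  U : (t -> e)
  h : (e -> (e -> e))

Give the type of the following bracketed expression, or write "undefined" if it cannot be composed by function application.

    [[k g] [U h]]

[k g]: functor k : ((e -> (e -> e)) -> ((e -> e) -> (t -> e))), argument g : (e -> (e -> e)); result ((e -> e) -> (t -> e)).
At [U h]: neither (t -> e) nor (e -> (e -> e)) can take the other as argument; the node is ill-typed.

undefined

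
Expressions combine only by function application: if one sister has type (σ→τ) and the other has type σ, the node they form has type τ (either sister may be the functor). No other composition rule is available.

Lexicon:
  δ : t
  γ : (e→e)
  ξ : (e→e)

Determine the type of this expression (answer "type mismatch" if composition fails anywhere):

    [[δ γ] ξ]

[δ γ]: t with (e→e) — neither is a function whose domain matches the other; composition fails here.

type mismatch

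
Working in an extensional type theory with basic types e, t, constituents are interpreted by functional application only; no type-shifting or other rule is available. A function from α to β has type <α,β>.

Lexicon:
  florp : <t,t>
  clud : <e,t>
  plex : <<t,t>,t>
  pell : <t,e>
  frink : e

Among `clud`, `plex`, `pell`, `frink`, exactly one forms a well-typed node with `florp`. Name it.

plex

clud : <e,t> — does not combine with florp.
plex — combines: plex : <<t,t>,t> takes florp : <t,t> as argument, giving t.
pell : <t,e> — does not combine with florp.
frink : e — does not combine with florp.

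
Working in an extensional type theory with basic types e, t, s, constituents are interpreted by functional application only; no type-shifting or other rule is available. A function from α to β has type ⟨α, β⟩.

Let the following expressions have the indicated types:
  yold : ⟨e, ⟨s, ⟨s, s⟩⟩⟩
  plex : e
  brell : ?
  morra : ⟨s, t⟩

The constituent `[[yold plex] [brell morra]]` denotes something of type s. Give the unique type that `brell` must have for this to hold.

⟨⟨s, t⟩, ⟨⟨s, ⟨s, s⟩⟩, s⟩⟩

For [[yold plex] [brell morra]] to have type s with [yold plex] of type ⟨s, ⟨s, s⟩⟩, [brell morra] must be the function: [brell morra] : ⟨⟨s, ⟨s, s⟩⟩, s⟩.
For [brell morra] to have type ⟨⟨s, ⟨s, s⟩⟩, s⟩ with morra of type ⟨s, t⟩, brell must be the function: brell : ⟨⟨s, t⟩, ⟨⟨s, ⟨s, s⟩⟩, s⟩⟩.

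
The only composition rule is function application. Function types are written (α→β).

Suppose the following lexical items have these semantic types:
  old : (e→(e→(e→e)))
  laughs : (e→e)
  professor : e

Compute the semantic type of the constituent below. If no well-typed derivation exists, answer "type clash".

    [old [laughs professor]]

At [laughs professor], laughs : (e→e) takes professor : e, giving e.
At [old [laughs professor]], old : (e→(e→(e→e))) takes [laughs professor] : e, giving (e→(e→e)).

(e→(e→e))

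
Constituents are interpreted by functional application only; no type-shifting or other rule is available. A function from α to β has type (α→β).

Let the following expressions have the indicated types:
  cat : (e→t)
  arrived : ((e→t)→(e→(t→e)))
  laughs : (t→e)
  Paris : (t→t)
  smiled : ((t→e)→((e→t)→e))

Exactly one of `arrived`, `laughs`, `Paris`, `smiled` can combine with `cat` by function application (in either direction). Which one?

arrived

arrived — combines: arrived : ((e→t)→(e→(t→e))) takes cat : (e→t) as argument, giving (e→(t→e)).
laughs : (t→e) — neither side's domain matches the other.
Paris : (t→t) — neither side's domain matches the other.
smiled : ((t→e)→((e→t)→e)) — neither side's domain matches the other.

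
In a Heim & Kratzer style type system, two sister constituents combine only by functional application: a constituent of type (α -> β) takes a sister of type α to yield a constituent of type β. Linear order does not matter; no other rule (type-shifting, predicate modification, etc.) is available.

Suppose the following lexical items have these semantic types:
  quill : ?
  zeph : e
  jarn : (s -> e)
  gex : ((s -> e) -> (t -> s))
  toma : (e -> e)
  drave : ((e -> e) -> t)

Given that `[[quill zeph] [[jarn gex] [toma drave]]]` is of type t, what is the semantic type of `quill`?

(e -> (s -> t))

For [[quill zeph] [[jarn gex] [toma drave]]] to have type t with [[jarn gex] [toma drave]] of type s, [quill zeph] must be the function: [quill zeph] : (s -> t).
For [quill zeph] to have type (s -> t) with zeph of type e, quill must be the function: quill : (e -> (s -> t)).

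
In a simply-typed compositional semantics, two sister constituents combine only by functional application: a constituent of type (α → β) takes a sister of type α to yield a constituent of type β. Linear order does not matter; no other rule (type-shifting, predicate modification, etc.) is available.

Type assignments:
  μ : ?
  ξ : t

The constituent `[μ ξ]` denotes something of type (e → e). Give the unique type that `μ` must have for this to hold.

[μ ξ] is required to be (e → e). ξ : t cannot yield (e → e) as functor, so μ : (t → (e → e)).

(t → (e → e))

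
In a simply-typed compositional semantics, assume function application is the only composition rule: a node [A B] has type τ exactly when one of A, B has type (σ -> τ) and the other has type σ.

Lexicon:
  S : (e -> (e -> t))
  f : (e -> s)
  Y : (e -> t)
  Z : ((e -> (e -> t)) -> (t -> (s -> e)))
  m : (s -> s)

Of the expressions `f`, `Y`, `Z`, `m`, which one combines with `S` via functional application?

Z

f : (e -> s) — neither side's domain matches the other.
Y : (e -> t) — neither side's domain matches the other.
Z — combines: Z : ((e -> (e -> t)) -> (t -> (s -> e))) takes S : (e -> (e -> t)) as argument, giving (t -> (s -> e)).
m : (s -> s) — neither side's domain matches the other.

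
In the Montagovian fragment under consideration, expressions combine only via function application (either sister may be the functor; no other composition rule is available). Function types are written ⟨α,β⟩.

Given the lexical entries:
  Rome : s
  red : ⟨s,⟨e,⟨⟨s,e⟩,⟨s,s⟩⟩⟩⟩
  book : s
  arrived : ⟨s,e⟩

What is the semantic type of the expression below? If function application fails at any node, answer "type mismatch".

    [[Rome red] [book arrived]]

[Rome red]: functor red : ⟨s,⟨e,⟨⟨s,e⟩,⟨s,s⟩⟩⟩⟩, argument Rome : s; result ⟨e,⟨⟨s,e⟩,⟨s,s⟩⟩⟩.
[book arrived]: functor arrived : ⟨s,e⟩, argument book : s; result e.
[[Rome red] [book arrived]]: functor [Rome red] : ⟨e,⟨⟨s,e⟩,⟨s,s⟩⟩⟩, argument [book arrived] : e; result ⟨⟨s,e⟩,⟨s,s⟩⟩.

⟨⟨s,e⟩,⟨s,s⟩⟩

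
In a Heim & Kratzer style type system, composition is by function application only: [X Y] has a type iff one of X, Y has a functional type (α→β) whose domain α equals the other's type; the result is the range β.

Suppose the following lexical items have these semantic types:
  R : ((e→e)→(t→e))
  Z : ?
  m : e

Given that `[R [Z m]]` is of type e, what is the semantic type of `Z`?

(e→(((e→e)→(t→e))→e))

[R [Z m]] is required to be e. R : ((e→e)→(t→e)) cannot yield e as functor, so [Z m] : (((e→e)→(t→e))→e).
[Z m] is required to be (((e→e)→(t→e))→e). m : e cannot yield (((e→e)→(t→e))→e) as functor, so Z : (e→(((e→e)→(t→e))→e)).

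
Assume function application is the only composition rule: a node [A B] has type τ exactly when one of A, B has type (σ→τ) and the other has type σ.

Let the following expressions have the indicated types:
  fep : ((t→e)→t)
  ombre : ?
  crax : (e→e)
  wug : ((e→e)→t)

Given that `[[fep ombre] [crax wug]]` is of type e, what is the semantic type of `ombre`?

(((t→e)→t)→(t→e))

[[fep ombre] [crax wug]] is required to be e. [crax wug] : t cannot yield e as functor, so [fep ombre] : (t→e).
[fep ombre] is required to be (t→e). fep : ((t→e)→t) cannot yield (t→e) as functor, so ombre : (((t→e)→t)→(t→e)).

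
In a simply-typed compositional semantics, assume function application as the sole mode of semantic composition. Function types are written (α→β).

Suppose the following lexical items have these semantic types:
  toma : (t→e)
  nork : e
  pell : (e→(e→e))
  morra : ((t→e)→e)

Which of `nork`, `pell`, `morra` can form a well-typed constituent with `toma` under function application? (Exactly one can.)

morra

nork : e — does not combine with toma.
pell : (e→(e→e)) — does not combine with toma.
morra — combines: morra : ((t→e)→e) takes toma : (t→e) as argument, giving e.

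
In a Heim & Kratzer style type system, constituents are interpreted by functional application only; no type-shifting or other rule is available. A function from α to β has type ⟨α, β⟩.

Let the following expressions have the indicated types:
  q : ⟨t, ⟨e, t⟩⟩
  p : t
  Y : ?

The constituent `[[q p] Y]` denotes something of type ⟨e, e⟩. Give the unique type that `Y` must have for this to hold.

⟨⟨e, t⟩, ⟨e, e⟩⟩

[[q p] Y] must have type ⟨e, e⟩. The sister [q p] has type ⟨e, t⟩; that is not a function onto ⟨e, e⟩, so Y must be the functor, of type ⟨⟨e, t⟩, ⟨e, e⟩⟩.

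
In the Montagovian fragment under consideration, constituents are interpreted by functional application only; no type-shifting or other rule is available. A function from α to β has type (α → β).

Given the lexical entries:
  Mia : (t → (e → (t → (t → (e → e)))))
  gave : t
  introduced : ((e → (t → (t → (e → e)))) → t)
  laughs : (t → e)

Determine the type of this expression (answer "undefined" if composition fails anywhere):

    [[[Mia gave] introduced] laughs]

e

At [Mia gave], Mia : (t → (e → (t → (t → (e → e))))) takes gave : t, giving (e → (t → (t → (e → e)))).
At [[Mia gave] introduced], introduced : ((e → (t → (t → (e → e)))) → t) takes [Mia gave] : (e → (t → (t → (e → e)))), giving t.
At [[[Mia gave] introduced] laughs], laughs : (t → e) takes [[Mia gave] introduced] : t, giving e.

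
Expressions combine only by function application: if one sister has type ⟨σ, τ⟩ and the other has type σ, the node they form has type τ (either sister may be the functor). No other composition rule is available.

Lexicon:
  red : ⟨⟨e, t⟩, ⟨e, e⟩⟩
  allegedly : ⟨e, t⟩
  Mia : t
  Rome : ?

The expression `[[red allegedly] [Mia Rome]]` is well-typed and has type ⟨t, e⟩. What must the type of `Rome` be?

⟨t, ⟨⟨e, e⟩, ⟨t, e⟩⟩⟩

At [[red allegedly] [Mia Rome]] (required: ⟨t, e⟩): [red allegedly] is ⟨e, e⟩, which is not a function with range ⟨t, e⟩; hence [Mia Rome] is the functor — type ⟨⟨e, e⟩, ⟨t, e⟩⟩.
At [Mia Rome] (required: ⟨⟨e, e⟩, ⟨t, e⟩⟩): Mia is t, which is not a function with range ⟨⟨e, e⟩, ⟨t, e⟩⟩; hence Rome is the functor — type ⟨t, ⟨⟨e, e⟩, ⟨t, e⟩⟩⟩.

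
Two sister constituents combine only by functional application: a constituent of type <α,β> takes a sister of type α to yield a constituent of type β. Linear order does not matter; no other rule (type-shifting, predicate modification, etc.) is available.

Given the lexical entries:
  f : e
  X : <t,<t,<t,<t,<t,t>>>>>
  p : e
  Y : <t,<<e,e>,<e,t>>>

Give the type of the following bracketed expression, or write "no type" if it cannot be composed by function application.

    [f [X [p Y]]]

no type

[p Y]: e and <t,<<e,e>,<e,t>>> cannot combine by function application — type clash.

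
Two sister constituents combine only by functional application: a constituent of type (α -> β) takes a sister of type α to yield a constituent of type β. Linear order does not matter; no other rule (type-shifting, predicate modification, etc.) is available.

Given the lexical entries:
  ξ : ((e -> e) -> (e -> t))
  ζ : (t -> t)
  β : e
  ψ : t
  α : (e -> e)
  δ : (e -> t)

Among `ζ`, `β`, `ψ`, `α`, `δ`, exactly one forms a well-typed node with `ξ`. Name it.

α

ζ : (t -> t) — no; ξ wants (e -> e), and ζ wants t.
β : e — no; ξ wants (e -> e), and β wants nothing (atomic).
ψ : t — no; ξ wants (e -> e), and ψ wants nothing (atomic).
α — combines: ξ : ((e -> e) -> (e -> t)) takes α : (e -> e) as argument, giving (e -> t).
δ : (e -> t) — no; ξ wants (e -> e), and δ wants e.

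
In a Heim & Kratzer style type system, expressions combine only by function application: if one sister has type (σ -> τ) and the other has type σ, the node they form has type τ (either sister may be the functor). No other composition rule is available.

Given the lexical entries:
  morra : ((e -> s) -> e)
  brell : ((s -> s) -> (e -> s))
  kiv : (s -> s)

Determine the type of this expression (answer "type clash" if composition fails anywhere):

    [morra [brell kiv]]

e

[brell kiv]: ((s -> s) -> (e -> s)) applied to (s -> s) yields (e -> s).
[morra [brell kiv]]: ((e -> s) -> e) applied to (e -> s) yields e.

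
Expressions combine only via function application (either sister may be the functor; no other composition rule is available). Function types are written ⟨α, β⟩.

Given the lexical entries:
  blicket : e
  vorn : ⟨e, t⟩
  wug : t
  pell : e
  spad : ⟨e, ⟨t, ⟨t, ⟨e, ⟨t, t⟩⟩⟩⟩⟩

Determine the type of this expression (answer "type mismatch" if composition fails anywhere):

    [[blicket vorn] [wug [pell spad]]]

⟨e, ⟨t, t⟩⟩

[blicket vorn]: functor vorn : ⟨e, t⟩, argument blicket : e; result t.
[pell spad]: functor spad : ⟨e, ⟨t, ⟨t, ⟨e, ⟨t, t⟩⟩⟩⟩⟩, argument pell : e; result ⟨t, ⟨t, ⟨e, ⟨t, t⟩⟩⟩⟩.
[wug [pell spad]]: functor [pell spad] : ⟨t, ⟨t, ⟨e, ⟨t, t⟩⟩⟩⟩, argument wug : t; result ⟨t, ⟨e, ⟨t, t⟩⟩⟩.
[[blicket vorn] [wug [pell spad]]]: functor [wug [pell spad]] : ⟨t, ⟨e, ⟨t, t⟩⟩⟩, argument [blicket vorn] : t; result ⟨e, ⟨t, t⟩⟩.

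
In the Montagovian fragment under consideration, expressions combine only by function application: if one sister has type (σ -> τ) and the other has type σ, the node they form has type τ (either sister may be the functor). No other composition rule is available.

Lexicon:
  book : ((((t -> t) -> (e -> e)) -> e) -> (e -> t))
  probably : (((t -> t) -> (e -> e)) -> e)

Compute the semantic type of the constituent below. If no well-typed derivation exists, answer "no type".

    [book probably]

At [book probably], book : ((((t -> t) -> (e -> e)) -> e) -> (e -> t)) takes probably : (((t -> t) -> (e -> e)) -> e), giving (e -> t).

(e -> t)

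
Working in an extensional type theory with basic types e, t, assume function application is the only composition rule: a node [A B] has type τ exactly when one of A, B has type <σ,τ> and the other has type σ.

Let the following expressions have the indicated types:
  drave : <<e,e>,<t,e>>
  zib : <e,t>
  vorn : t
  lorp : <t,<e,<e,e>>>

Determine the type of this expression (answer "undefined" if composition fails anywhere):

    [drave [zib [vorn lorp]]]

undefined

[vorn lorp] — lorp of type <t,<e,<e,e>>> combines with vorn of type t: type <e,<e,e>>.
At [zib [vorn lorp]]: neither <e,t> nor <e,<e,e>> can take the other as argument; the node is ill-typed.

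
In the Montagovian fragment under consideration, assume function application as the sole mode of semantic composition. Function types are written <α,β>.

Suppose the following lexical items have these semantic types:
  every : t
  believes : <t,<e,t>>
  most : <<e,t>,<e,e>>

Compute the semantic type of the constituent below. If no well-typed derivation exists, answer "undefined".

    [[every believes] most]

[every believes] — believes of type <t,<e,t>> combines with every of type t: type <e,t>.
[[every believes] most] — most of type <<e,t>,<e,e>> combines with [every believes] of type <e,t>: type <e,e>.

<e,e>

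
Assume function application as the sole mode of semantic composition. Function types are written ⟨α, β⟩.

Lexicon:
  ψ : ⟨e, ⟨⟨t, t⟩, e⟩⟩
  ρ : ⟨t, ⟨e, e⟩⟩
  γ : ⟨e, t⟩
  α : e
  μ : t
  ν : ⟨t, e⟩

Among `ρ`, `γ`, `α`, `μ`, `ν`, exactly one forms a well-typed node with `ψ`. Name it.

ρ : ⟨t, ⟨e, e⟩⟩ — no; ψ wants e, and ρ wants t.
γ : ⟨e, t⟩ — no; ψ wants e, and γ wants e.
α — combines: ψ : ⟨e, ⟨⟨t, t⟩, e⟩⟩ takes α : e as argument, giving ⟨⟨t, t⟩, e⟩.
μ : t — no; ψ wants e, and μ wants nothing (atomic).
ν : ⟨t, e⟩ — no; ψ wants e, and ν wants t.

α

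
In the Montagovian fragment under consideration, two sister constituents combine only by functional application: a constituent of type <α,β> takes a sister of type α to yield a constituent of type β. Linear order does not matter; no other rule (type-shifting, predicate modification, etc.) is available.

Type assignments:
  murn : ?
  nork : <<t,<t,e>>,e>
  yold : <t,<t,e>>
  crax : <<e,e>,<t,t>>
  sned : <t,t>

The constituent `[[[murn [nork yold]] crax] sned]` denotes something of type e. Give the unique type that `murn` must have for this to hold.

At [[[murn [nork yold]] crax] sned] (required: e): sned is <t,t>, which is not a function with range e; hence [[murn [nork yold]] crax] is the functor — type <<t,t>,e>.
At [[murn [nork yold]] crax] (required: <<t,t>,e>): crax is <<e,e>,<t,t>>, which is not a function with range <<t,t>,e>; hence [murn [nork yold]] is the functor — type <<<e,e>,<t,t>>,<<t,t>,e>>.
At [murn [nork yold]] (required: <<<e,e>,<t,t>>,<<t,t>,e>>): [nork yold] is e, which is not a function with range <<<e,e>,<t,t>>,<<t,t>,e>>; hence murn is the functor — type <e,<<<e,e>,<t,t>>,<<t,t>,e>>>.

<e,<<<e,e>,<t,t>>,<<t,t>,e>>>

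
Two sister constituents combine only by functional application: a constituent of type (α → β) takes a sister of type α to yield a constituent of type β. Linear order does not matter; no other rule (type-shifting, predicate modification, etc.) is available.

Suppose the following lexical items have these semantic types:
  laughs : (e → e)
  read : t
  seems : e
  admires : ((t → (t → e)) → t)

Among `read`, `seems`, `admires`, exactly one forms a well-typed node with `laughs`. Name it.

read : t — does not combine with laughs.
seems — combines: laughs : (e → e) takes seems : e as argument, giving e.
admires : ((t → (t → e)) → t) — does not combine with laughs.

seems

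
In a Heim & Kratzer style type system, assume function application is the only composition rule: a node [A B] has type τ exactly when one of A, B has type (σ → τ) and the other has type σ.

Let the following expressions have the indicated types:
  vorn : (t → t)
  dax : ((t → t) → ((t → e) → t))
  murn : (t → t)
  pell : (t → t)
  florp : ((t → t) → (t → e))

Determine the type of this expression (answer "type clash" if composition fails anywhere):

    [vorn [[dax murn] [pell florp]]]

[dax murn]: dax is ((t → t) → ((t → e) → t)), murn is (t → t); result ((t → e) → t).
[pell florp]: florp is ((t → t) → (t → e)), pell is (t → t); result (t → e).
[[dax murn] [pell florp]]: [dax murn] is ((t → e) → t), [pell florp] is (t → e); result t.
[vorn [[dax murn] [pell florp]]]: vorn is (t → t), [[dax murn] [pell florp]] is t; result t.

t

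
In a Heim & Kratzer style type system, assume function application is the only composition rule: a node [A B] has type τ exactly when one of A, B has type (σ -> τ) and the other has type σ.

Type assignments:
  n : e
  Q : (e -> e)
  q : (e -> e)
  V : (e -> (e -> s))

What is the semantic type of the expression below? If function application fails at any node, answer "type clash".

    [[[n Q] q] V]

(e -> s)

At [n Q], Q : (e -> e) takes n : e, giving e.
At [[n Q] q], q : (e -> e) takes [n Q] : e, giving e.
At [[[n Q] q] V], V : (e -> (e -> s)) takes [[n Q] q] : e, giving (e -> s).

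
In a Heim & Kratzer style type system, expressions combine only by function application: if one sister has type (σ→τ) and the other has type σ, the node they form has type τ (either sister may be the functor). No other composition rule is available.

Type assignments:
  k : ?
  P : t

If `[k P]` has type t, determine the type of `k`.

(t→t)

For [k P] to have type t with P of type t, k must be the function: k : (t→t).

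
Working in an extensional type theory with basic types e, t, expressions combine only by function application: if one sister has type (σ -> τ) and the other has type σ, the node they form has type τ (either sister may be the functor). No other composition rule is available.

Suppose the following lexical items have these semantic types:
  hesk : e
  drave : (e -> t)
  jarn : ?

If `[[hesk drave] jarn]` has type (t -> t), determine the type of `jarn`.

(t -> (t -> t))

[[hesk drave] jarn] must have type (t -> t). The sister [hesk drave] has type t; that is not a function onto (t -> t), so jarn must be the functor, of type (t -> (t -> t)).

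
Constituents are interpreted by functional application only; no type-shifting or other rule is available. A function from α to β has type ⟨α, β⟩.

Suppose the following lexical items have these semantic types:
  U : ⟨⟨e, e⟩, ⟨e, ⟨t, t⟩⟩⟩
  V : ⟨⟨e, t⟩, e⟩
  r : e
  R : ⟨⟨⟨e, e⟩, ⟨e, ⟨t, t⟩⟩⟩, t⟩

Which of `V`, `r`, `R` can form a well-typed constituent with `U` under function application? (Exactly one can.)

V : ⟨⟨e, t⟩, e⟩ — neither side's domain matches the other.
r : e — neither side's domain matches the other.
R — combines: R : ⟨⟨⟨e, e⟩, ⟨e, ⟨t, t⟩⟩⟩, t⟩ takes U : ⟨⟨e, e⟩, ⟨e, ⟨t, t⟩⟩⟩ as argument, giving t.

R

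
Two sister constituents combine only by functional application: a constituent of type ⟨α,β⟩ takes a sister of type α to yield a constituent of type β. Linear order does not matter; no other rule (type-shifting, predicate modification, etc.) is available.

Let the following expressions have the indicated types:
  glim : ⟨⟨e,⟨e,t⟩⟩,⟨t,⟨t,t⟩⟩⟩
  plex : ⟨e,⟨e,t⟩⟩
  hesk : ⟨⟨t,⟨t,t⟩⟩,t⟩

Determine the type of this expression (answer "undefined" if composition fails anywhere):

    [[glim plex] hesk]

t

[glim plex]: ⟨⟨e,⟨e,t⟩⟩,⟨t,⟨t,t⟩⟩⟩ applied to ⟨e,⟨e,t⟩⟩ yields ⟨t,⟨t,t⟩⟩.
[[glim plex] hesk]: ⟨⟨t,⟨t,t⟩⟩,t⟩ applied to ⟨t,⟨t,t⟩⟩ yields t.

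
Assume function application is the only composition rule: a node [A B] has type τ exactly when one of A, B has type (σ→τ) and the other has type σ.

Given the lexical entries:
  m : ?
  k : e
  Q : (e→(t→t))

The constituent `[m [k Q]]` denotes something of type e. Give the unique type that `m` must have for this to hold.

At [m [k Q]] (required: e): [k Q] is (t→t), which is not a function with range e; hence m is the functor — type ((t→t)→e).

((t→t)→e)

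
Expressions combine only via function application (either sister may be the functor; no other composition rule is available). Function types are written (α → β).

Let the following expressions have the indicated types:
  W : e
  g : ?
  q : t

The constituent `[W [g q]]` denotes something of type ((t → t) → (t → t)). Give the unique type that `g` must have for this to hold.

(t → (e → ((t → t) → (t → t))))

[W [g q]] is required to be ((t → t) → (t → t)). W : e cannot yield ((t → t) → (t → t)) as functor, so [g q] : (e → ((t → t) → (t → t))).
[g q] is required to be (e → ((t → t) → (t → t))). q : t cannot yield (e → ((t → t) → (t → t))) as functor, so g : (t → (e → ((t → t) → (t → t)))).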